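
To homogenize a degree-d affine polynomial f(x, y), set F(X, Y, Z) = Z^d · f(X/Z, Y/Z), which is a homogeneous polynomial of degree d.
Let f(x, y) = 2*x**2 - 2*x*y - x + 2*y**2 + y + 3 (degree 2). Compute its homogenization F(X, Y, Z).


F(X, Y, Z) = 2*X**2 - 2*X*Y - X*Z + 2*Y**2 + Y*Z + 3*Z**2

deg(f) = 2.
Substitute x = X/Z, y = Y/Z into f, then multiply by Z^2.
  monomial 2·x^2·y^0 ↦ 2·X^2·Y^0·Z^0.
  monomial -2·x^1·y^1 ↦ -2·X^1·Y^1·Z^0.
  monomial -1·x^1·y^0 ↦ -1·X^1·Y^0·Z^1.
  monomial 2·x^0·y^2 ↦ 2·X^0·Y^2·Z^0.
  monomial 1·x^0·y^1 ↦ 1·X^0·Y^1·Z^1.
  monomial 3·x^0·y^0 ↦ 3·X^0·Y^0·Z^2.
Collecting: F(X, Y, Z) = 2*X**2 - 2*X*Y - X*Z + 2*Y**2 + Y*Z + 3*Z**2.


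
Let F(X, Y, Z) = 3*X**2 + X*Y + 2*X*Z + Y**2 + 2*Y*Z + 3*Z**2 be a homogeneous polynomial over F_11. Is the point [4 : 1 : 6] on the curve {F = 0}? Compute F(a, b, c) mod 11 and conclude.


F(4,1,6) ≡ 1 (mod 11); P is NOT on the curve.

Evaluate F(4, 1, 6) term-by-term (mod 11).
  3*X**2 ↦ 3·16·1·1 = 48
  X*Y ↦ 1·4·1·1 = 4
  2*X*Z ↦ 2·4·1·6 = 48
  Y**2 ↦ 1·1·1·1 = 1
  2*Y*Z ↦ 2·1·1·6 = 12
  3*Z**2 ↦ 3·1·1·36 = 108
Sum: F(4, 1, 6) = (48) + (4) + (48) + (1) + (12) + (108) = 221.
Reducing mod 11: 221 ≡ 1 (mod 11).
Since F(a, b, c) ≡ 1 ≠ 0 (mod 11), P does NOT lie on the curve.


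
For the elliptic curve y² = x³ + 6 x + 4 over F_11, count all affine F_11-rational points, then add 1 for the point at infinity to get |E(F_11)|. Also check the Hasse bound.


Affine points = {(0, 2), (0, 9), (1, 0), (3, 4), (3, 7), (4, 2), (4, 9), (5, 4), (5, 7), (6, 5), (6, 6), (7, 2), (7, 9), (8, 5), (8, 6)}; affine count = 15; |E(F_11)| = 16.

Discriminant check: Δ ∝ 4a³ + 27b² = 4·6³ + 27·4² = 4·216 + 27·16 ≡ 9 (mod 11). Nonzero ⇒ E is nonsingular.
For each x ∈ F_11, compute rhs = x³ + 6·x + 4 mod 11, then count y ∈ F_11 with y² ≡ rhs.
  x = 0: rhs = 4, matching y values: 2, 9 (2 points).
  x = 1: rhs = 0, matching y values: 0 (1 points).
  x = 2: rhs = 2, matching y values: none (0 points).
  x = 3: rhs = 5, matching y values: 4, 7 (2 points).
  x = 4: rhs = 4, matching y values: 2, 9 (2 points).
  x = 5: rhs = 5, matching y values: 4, 7 (2 points).
  x = 6: rhs = 3, matching y values: 5, 6 (2 points).
  x = 7: rhs = 4, matching y values: 2, 9 (2 points).
  x = 8: rhs = 3, matching y values: 5, 6 (2 points).
  x = 9: rhs = 6, matching y values: none (0 points).
  x = 10: rhs = 8, matching y values: none (0 points).
Total affine count: 15.
Full point count |E(F_11)| = 15 + 1 = 16.
Hasse bound: |16 − (11+1)| = |4| = 4 ≤ 2√11 ≈ 6.6332 ✓.


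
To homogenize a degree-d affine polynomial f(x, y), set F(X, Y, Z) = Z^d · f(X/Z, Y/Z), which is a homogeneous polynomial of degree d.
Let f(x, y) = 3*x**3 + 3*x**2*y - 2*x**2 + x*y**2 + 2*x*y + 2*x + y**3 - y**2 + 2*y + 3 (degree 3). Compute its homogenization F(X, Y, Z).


F(X, Y, Z) = 3*X**3 + 3*X**2*Y - 2*X**2*Z + X*Y**2 + 2*X*Y*Z + 2*X*Z**2 + Y**3 - Y**2*Z + 2*Y*Z**2 + 3*Z**3

deg(f) = 3.
Substitute x = X/Z, y = Y/Z into f, then multiply by Z^3.
  monomial 3·x^3·y^0 ↦ 3·X^3·Y^0·Z^0.
  monomial 3·x^2·y^1 ↦ 3·X^2·Y^1·Z^0.
  monomial -2·x^2·y^0 ↦ -2·X^2·Y^0·Z^1.
  monomial 1·x^1·y^2 ↦ 1·X^1·Y^2·Z^0.
  monomial 2·x^1·y^1 ↦ 2·X^1·Y^1·Z^1.
  monomial 2·x^1·y^0 ↦ 2·X^1·Y^0·Z^2.
  monomial 1·x^0·y^3 ↦ 1·X^0·Y^3·Z^0.
  monomial -1·x^0·y^2 ↦ -1·X^0·Y^2·Z^1.
  monomial 2·x^0·y^1 ↦ 2·X^0·Y^1·Z^2.
  monomial 3·x^0·y^0 ↦ 3·X^0·Y^0·Z^3.
Collecting: F(X, Y, Z) = 3*X**3 + 3*X**2*Y - 2*X**2*Z + X*Y**2 + 2*X*Y*Z + 2*X*Z**2 + Y**3 - Y**2*Z + 2*Y*Z**2 + 3*Z**3.


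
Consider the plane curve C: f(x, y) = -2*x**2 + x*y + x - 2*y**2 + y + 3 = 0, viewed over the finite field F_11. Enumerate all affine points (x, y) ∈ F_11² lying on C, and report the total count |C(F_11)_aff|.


Affine F_11-points: {(0, 7), (0, 10), (1, 4), (1, 8), (4, 1), (4, 7), (7, 0), (7, 4), (8, 1), (8, 9), (9, 8), (10, 0)}; count = 12.

For each of the 121 pairs (x, y) ∈ F_11², evaluate f(x, y) mod 11. Record the zeros.
  x = 0: [0↦3, 1↦2, 2↦8, 3↦10, 4↦8, 5↦2, 6↦3, 7↦0, 8↦4, 9↦4, 10↦0]  zeros at y ∈ {7, 10}
  x = 1: [0↦2, 1↦2, 2↦9, 3↦1, 4↦0, 5↦6, 6↦8, 7↦6, 8↦0, 9↦1, 10↦9]  zeros at y ∈ {4, 8}
  x = 2: [0↦8, 1↦9, 2↦6, 3↦10, 4↦10, 5↦6, 6↦9, 7↦8, 8↦3, 9↦5, 10↦3]  zeros at y ∈ ∅
  x = 3: [0↦10, 1↦1, 2↦10, 3↦4, 4↦5, 5↦2, 6↦6, 7↦6, 8↦2, 9↦5, 10↦4]  zeros at y ∈ ∅
  x = 4: [0↦8, 1↦0, 2↦10, 3↦5, 4↦7, 5↦5, 6↦10, 7↦0, 8↦8, 9↦1, 10↦1]  zeros at y ∈ {1, 7}
  x = 5: [0↦2, 1↦6, 2↦6, 3↦2, 4↦5, 5↦4, 6↦10, 7↦1, 8↦10, 9↦4, 10↦5]  zeros at y ∈ ∅
  x = 6: [0↦3, 1↦8, 2↦9, 3↦6, 4↦10, 5↦10, 6↦6, 7↦9, 8↦8, 9↦3, 10↦5]  zeros at y ∈ ∅
  x = 7: [0↦0, 1↦6, 2↦8, 3↦6, 4↦0, 5↦1, 6↦9, 7↦2, 8↦2, 9↦9, 10↦1]  zeros at y ∈ {0, 4}
  x = 8: [0↦4, 1↦0, 2↦3, 3↦2, 4↦8, 5↦10, 6↦8, 7↦2, 8↦3, 9↦0, 10↦4]  zeros at y ∈ {1, 9}
  x = 9: [0↦4, 1↦1, 2↦5, 3↦5, 4↦1, 5↦4, 6↦3, 7↦9, 8↦0, 9↦9, 10↦3]  zeros at y ∈ {8}
  x = 10: [0↦0, 1↦9, 2↦3, 3↦4, 4↦1, 5↦5, 6↦5, 7↦1, 8↦4, 9↦3, 10↦9]  zeros at y ∈ {0}
Collecting zeros: affine points = {(0, 7), (0, 10), (1, 4), (1, 8), (4, 1), (4, 7), (7, 0), (7, 4), (8, 1), (8, 9), (9, 8), (10, 0)}.
Total count |C(F_11)_aff| = 12.


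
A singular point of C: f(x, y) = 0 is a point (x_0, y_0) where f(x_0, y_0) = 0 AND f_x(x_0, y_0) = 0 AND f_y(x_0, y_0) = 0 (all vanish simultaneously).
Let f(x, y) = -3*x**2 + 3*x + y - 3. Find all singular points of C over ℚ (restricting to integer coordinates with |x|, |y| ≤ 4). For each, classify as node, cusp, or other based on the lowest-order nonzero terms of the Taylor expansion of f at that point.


No singular points in the scanned grid; C is smooth there.

Compute partial derivatives:
  f_x = 3 - 6*x.
  f_y = 1.
f_y = 1 is a nonzero constant, so f_y never vanishes: no point (x, y) can satisfy f = f_x = f_y = 0. In particular no (x, y) ∈ {−4, ..., 4}² is singular; the curve is smooth.


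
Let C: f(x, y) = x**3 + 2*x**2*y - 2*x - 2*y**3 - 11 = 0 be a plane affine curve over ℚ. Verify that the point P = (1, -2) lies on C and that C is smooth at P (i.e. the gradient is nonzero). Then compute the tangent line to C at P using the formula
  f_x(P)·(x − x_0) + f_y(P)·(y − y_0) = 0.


Tangent line at P: -7*x - 22*y - 37 = 0.

Step 1: f(1, -2) = 0, so P lies on C.
Step 2: partial derivatives
  f_x(x, y) = 3*x**2 + 4*x*y - 2, f_y(x, y) = 2*x**2 - 6*y**2.
  f_x(P) = -7, f_y(P) = -22 (gradient nonzero, so P is smooth).
Step 3: tangent line at P: -7·(x − 1) + -22·(y − -2) = 0.
Expanding: -7*x - 22*y - 37 = 0.


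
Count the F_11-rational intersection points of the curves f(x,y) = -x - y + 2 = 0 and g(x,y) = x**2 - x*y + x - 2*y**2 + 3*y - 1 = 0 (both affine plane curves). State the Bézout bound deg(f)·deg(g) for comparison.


Common zeros: {(9, 4)}; count = 1; Bézout bound = 2.

deg(f) = 1, deg(g) = 2, so Bézout bound = 2.
Scan x ∈ F_11. For each x, list the y ∈ F_11 with f(x, y) ≡ 0 and those with g(x, y) ≡ 0 (mod 11); the common zeros in that column are the intersection.
  x = 0: f ≡ 0 at y ∈ {2}; g ≡ 0 at y ∈ {1, 6}; common: ∅.
  x = 1: f ≡ 0 at y ∈ {1}; g ≡ 0 at y ∈ {3, 9}; common: ∅.
  x = 2: f ≡ 0 at y ∈ {0}; g ≡ 0 at y ∈ ∅; common: ∅.
  x = 3: f ≡ 0 at y ∈ {10}; g ≡ 0 at y ∈ {0}; common: ∅.
  x = 4: f ≡ 0 at y ∈ {9}; g ≡ 0 at y ∈ ∅; common: ∅.
  x = 5: f ≡ 0 at y ∈ {8}; g ≡ 0 at y ∈ {4, 6}; common: ∅.
  x = 6: f ≡ 0 at y ∈ {7}; g ≡ 0 at y ∈ ∅; common: ∅.
  x = 7: f ≡ 0 at y ∈ {6}; g ≡ 0 at y ∈ {0, 9}; common: ∅.
  x = 8: f ≡ 0 at y ∈ {5}; g ≡ 0 at y ∈ ∅; common: ∅.
  x = 9: f ≡ 0 at y ∈ {4}; g ≡ 0 at y ∈ {4}; common: {4}.
  x = 10: f ≡ 0 at y ∈ {3}; g ≡ 0 at y ∈ ∅; common: ∅.
Collecting: common zeros = {(9, 4)}, so the count is 1.
Comparison with the Bézout bound: 1 ≤ 2 = deg(f)·deg(g), as expected for curves with no common component (the affine F_11-count falls short of the bound because intersections may lie at infinity, over extension fields, or carry multiplicity).


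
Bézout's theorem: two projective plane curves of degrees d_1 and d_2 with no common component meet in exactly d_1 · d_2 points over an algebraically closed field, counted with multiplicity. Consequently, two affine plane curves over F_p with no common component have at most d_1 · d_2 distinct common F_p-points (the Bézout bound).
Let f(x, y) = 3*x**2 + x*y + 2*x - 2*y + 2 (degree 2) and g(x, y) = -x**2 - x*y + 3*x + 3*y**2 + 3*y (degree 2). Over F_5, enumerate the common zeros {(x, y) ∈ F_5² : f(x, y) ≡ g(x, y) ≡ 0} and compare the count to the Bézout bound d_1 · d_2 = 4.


Common zeros: {(3, 0)}; count = 1; Bézout bound = 4.

deg(f) = 2, deg(g) = 2, so Bézout bound = 4.
Scan x ∈ F_5. For each x, list the y ∈ F_5 with f(x, y) ≡ 0 and those with g(x, y) ≡ 0 (mod 5); the common zeros in that column are the intersection.
  x = 0: f ≡ 0 at y ∈ {1}; g ≡ 0 at y ∈ {0, 4}; common: ∅.
  x = 1: f ≡ 0 at y ∈ {2}; g ≡ 0 at y ∈ {3}; common: ∅.
  x = 2: f ≡ 0 at y ∈ ∅; g ≡ 0 at y ∈ ∅; common: ∅.
  x = 3: f ≡ 0 at y ∈ {0}; g ≡ 0 at y ∈ {0}; common: {0}.
  x = 4: f ≡ 0 at y ∈ {1}; g ≡ 0 at y ∈ {3, 4}; common: ∅.
Collecting: common zeros = {(3, 0)}, so the count is 1.
Comparison with the Bézout bound: 1 ≤ 4 = deg(f)·deg(g), as expected for curves with no common component (the affine F_5-count falls short of the bound because intersections may lie at infinity, over extension fields, or carry multiplicity).


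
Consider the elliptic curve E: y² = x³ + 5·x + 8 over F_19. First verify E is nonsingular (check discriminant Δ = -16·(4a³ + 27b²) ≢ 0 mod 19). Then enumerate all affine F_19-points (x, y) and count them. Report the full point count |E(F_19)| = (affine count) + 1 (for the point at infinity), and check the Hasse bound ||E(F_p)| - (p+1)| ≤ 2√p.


Affine points = {(2, 8), (2, 11), (4, 4), (4, 15), (5, 5), (5, 14), (6, 8), (6, 11), (7, 5), (7, 14), (8, 3), (8, 16), (11, 8), (11, 11), (13, 3), (13, 16), (15, 0), (16, 2), (16, 17), (17, 3), (17, 16)}; affine count = 21; |E(F_19)| = 22.

Discriminant check: Δ ∝ 4a³ + 27b² = 4·5³ + 27·8² = 4·125 + 27·64 ≡ 5 (mod 19). Nonzero ⇒ E is nonsingular.
For each x ∈ F_19, compute rhs = x³ + 5·x + 8 mod 19, then count y ∈ F_19 with y² ≡ rhs.
  x = 0: rhs = 8, matching y values: none (0 points).
  x = 1: rhs = 14, matching y values: none (0 points).
  x = 2: rhs = 7, matching y values: 8, 11 (2 points).
  x = 3: rhs = 12, matching y values: none (0 points).
  x = 4: rhs = 16, matching y values: 4, 15 (2 points).
  x = 5: rhs = 6, matching y values: 5, 14 (2 points).
  x = 6: rhs = 7, matching y values: 8, 11 (2 points).
  x = 7: rhs = 6, matching y values: 5, 14 (2 points).
  x = 8: rhs = 9, matching y values: 3, 16 (2 points).
  x = 9: rhs = 3, matching y values: none (0 points).
  x = 10: rhs = 13, matching y values: none (0 points).
  x = 11: rhs = 7, matching y values: 8, 11 (2 points).
  x = 12: rhs = 10, matching y values: none (0 points).
  x = 13: rhs = 9, matching y values: 3, 16 (2 points).
  x = 14: rhs = 10, matching y values: none (0 points).
  x = 15: rhs = 0, matching y values: 0 (1 points).
  x = 16: rhs = 4, matching y values: 2, 17 (2 points).
  x = 17: rhs = 9, matching y values: 3, 16 (2 points).
  x = 18: rhs = 2, matching y values: none (0 points).
Total affine count: 21.
Full point count |E(F_19)| = 21 + 1 = 22.
Hasse bound: |22 − (19+1)| = |2| = 2 ≤ 2√19 ≈ 8.7178 ✓.


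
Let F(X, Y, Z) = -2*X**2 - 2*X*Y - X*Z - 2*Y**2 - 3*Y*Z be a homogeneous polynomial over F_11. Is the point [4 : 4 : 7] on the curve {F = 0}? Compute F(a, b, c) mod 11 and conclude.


F(4,4,7) ≡ 1 (mod 11); P is NOT on the curve.

Evaluate F(4, 4, 7) term-by-term (mod 11).
  -2*X**2 ↦ -2·16·1·1 = -32
  -2*X*Y ↦ -2·4·4·1 = -32
  -X*Z ↦ -1·4·1·7 = -28
  -2*Y**2 ↦ -2·1·16·1 = -32
  -3*Y*Z ↦ -3·1·4·7 = -84
Sum: F(4, 4, 7) = (-32) + (-32) + (-28) + (-32) + (-84) = -208.
Reducing mod 11: -208 ≡ 1 (mod 11).
Since F(a, b, c) ≡ 1 ≠ 0 (mod 11), P does NOT lie on the curve.


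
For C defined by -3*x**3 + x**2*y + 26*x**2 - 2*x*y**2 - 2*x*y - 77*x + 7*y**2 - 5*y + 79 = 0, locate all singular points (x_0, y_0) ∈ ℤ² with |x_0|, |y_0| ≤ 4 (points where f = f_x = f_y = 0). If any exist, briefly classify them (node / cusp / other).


Singular points: {(3, 1)}; classification: cusp.

Compute partial derivatives:
  f_x = -9*x**2 + 2*x*y + 52*x - 2*y**2 - 2*y - 77.
  f_y = x**2 - 4*x*y - 2*x + 14*y - 5.
Scan x_0 ∈ {−4, ..., 4}. For each x_0, f_y(x_0, y) is a polynomial in y; find its integer roots y ∈ {−4, ..., 4}, then test f_x and f at those candidates.
  x = -4: f_y(-4, y) = 30*y + 19; no integer root y with |y| ≤ 4.
  x = -3: f_y(-3, y) = 26*y + 10; no integer root y with |y| ≤ 4.
  x = -2: f_y(-2, y) = 22*y + 3; no integer root y with |y| ≤ 4.
  x = -1: f_y(-1, y) = 18*y - 2; no integer root y with |y| ≤ 4.
  x = 0: f_y(0, y) = 14*y - 5; no integer root y with |y| ≤ 4.
  x = 1: f_y(1, y) = 10*y - 6; no integer root y with |y| ≤ 4.
  x = 2: f_y(2, y) = 6*y - 5; no integer root y with |y| ≤ 4.
  x = 3: f_y(3, y) = 2*y - 2; vanishes at y ∈ {1}. (3, 1): f_x = 0, f = 0 — SINGULAR.
  x = 4: f_y(4, y) = 3 - 2*y; no integer root y with |y| ≤ 4.
Only singular point on the grid: (3, 1).
Classify: substitute x = 3 + u, y = 1 + v and expand: f = -3*u**3 + u**2*v - 2*u*v**2 + v**2.
No constant or linear terms (consistent with a singular point). Quadratic part: v**2. Cubic part: -3*u**3 + u**2*v - 2*u*v**2.
The quadratic part v**2 is a perfect square, so there is a single (double) tangent line v = 0, i.e. y = 1. Restricting the cubic part to that line (v = 0) leaves -3*u**3 ≠ 0, so f is not divisible by v and the branch is v² ≈ 3*u**3 to lowest order — this is a cusp.
Classification: cusp.


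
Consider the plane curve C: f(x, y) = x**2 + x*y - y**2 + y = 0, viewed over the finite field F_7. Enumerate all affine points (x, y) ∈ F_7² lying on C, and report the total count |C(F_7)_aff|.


Affine F_7-points: {(0, 0), (0, 1), (1, 4), (1, 5), (2, 4), (2, 6), (6, 1), (6, 6)}; count = 8.

For each of the 49 pairs (x, y) ∈ F_7², evaluate f(x, y) mod 7. Record the zeros.
  x = 0: [0↦0, 1↦0, 2↦5, 3↦1, 4↦2, 5↦1, 6↦5]  zeros at y ∈ {0, 1}
  x = 1: [0↦1, 1↦2, 2↦1, 3↦5, 4↦0, 5↦0, 6↦5]  zeros at y ∈ {4, 5}
  x = 2: [0↦4, 1↦6, 2↦6, 3↦4, 4↦0, 5↦1, 6↦0]  zeros at y ∈ {4, 6}
  x = 3: [0↦2, 1↦5, 2↦6, 3↦5, 4↦2, 5↦4, 6↦4]  zeros at y ∈ ∅
  x = 4: [0↦2, 1↦6, 2↦1, 3↦1, 4↦6, 5↦2, 6↦3]  zeros at y ∈ ∅
  x = 5: [0↦4, 1↦2, 2↦5, 3↦6, 4↦5, 5↦2, 6↦4]  zeros at y ∈ ∅
  x = 6: [0↦1, 1↦0, 2↦4, 3↦6, 4↦6, 5↦4, 6↦0]  zeros at y ∈ {1, 6}
Collecting zeros: affine points = {(0, 0), (0, 1), (1, 4), (1, 5), (2, 4), (2, 6), (6, 1), (6, 6)}.
Total count |C(F_7)_aff| = 8.


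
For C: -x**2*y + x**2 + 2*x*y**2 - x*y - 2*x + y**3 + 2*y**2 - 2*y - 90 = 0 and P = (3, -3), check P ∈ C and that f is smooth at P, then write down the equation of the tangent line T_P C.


Tangent line at P: 43*x - 35*y - 234 = 0.

Step 1: f(3, -3) = 0, so P lies on C.
Step 2: partial derivatives
  f_x(x, y) = -2*x*y + 2*x + 2*y**2 - y - 2, f_y(x, y) = -x**2 + 4*x*y - x + 3*y**2 + 4*y - 2.
  f_x(P) = 43, f_y(P) = -35 (gradient nonzero, so P is smooth).
Step 3: tangent line at P: 43·(x − 3) + -35·(y − -3) = 0.
Expanding: 43*x - 35*y - 234 = 0.


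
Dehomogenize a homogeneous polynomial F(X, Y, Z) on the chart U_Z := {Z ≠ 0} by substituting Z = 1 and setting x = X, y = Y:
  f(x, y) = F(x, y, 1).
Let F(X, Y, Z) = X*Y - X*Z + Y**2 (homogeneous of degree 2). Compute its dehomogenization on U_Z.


f(x, y) = x*y - x + y**2

On U_Z we set Z = 1. Each monomial c·X^i·Y^j·Z^k in F becomes c·x^i·y^j·1^k = c·x^i·y^j.
Substituting Z = 1: F(X, Y, 1) = x*y - x + y**2.
Note: deg(f) ≤ deg(F) = 2; strict inequality happens when F is divisible by Z (lost terms).


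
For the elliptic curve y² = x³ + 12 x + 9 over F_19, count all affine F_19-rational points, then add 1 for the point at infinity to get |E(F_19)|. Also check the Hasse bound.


Affine points = {(0, 3), (0, 16), (4, 8), (4, 11), (5, 2), (5, 17), (8, 3), (8, 16), (11, 3), (11, 16), (12, 0), (13, 5), (13, 14), (15, 7), (15, 12)}; affine count = 15; |E(F_19)| = 16.

Discriminant check: Δ ∝ 4a³ + 27b² = 4·12³ + 27·9² = 4·1728 + 27·81 ≡ 17 (mod 19). Nonzero ⇒ E is nonsingular.
For each x ∈ F_19, compute rhs = x³ + 12·x + 9 mod 19, then count y ∈ F_19 with y² ≡ rhs.
  x = 0: rhs = 9, matching y values: 3, 16 (2 points).
  x = 1: rhs = 3, matching y values: none (0 points).
  x = 2: rhs = 3, matching y values: none (0 points).
  x = 3: rhs = 15, matching y values: none (0 points).
  x = 4: rhs = 7, matching y values: 8, 11 (2 points).
  x = 5: rhs = 4, matching y values: 2, 17 (2 points).
  x = 6: rhs = 12, matching y values: none (0 points).
  x = 7: rhs = 18, matching y values: none (0 points).
  x = 8: rhs = 9, matching y values: 3, 16 (2 points).
  x = 9: rhs = 10, matching y values: none (0 points).
  x = 10: rhs = 8, matching y values: none (0 points).
  x = 11: rhs = 9, matching y values: 3, 16 (2 points).
  x = 12: rhs = 0, matching y values: 0 (1 points).
  x = 13: rhs = 6, matching y values: 5, 14 (2 points).
  x = 14: rhs = 14, matching y values: none (0 points).
  x = 15: rhs = 11, matching y values: 7, 12 (2 points).
  x = 16: rhs = 3, matching y values: none (0 points).
  x = 17: rhs = 15, matching y values: none (0 points).
  x = 18: rhs = 15, matching y values: none (0 points).
Total affine count: 15.
Full point count |E(F_19)| = 15 + 1 = 16.
Hasse bound: |16 − (19+1)| = |-4| = 4 ≤ 2√19 ≈ 8.7178 ✓.


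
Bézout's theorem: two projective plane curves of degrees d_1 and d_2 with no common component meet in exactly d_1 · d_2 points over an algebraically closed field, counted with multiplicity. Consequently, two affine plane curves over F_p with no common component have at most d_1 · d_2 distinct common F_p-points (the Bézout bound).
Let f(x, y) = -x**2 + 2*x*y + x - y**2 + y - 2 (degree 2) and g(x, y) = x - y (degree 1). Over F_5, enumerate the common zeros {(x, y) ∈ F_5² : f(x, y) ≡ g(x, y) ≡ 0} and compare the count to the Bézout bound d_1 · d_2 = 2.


Common zeros: {(1, 1)}; count = 1; Bézout bound = 2.

deg(f) = 2, deg(g) = 1, so Bézout bound = 2.
Scan x ∈ F_5. For each x, list the y ∈ F_5 with f(x, y) ≡ 0 and those with g(x, y) ≡ 0 (mod 5); the common zeros in that column are the intersection.
  x = 0: f ≡ 0 at y ∈ ∅; g ≡ 0 at y ∈ {0}; common: ∅.
  x = 1: f ≡ 0 at y ∈ {1, 2}; g ≡ 0 at y ∈ {1}; common: {1}.
  x = 2: f ≡ 0 at y ∈ {1, 4}; g ≡ 0 at y ∈ {2}; common: ∅.
  x = 3: f ≡ 0 at y ∈ ∅; g ≡ 0 at y ∈ {3}; common: ∅.
  x = 4: f ≡ 0 at y ∈ {2}; g ≡ 0 at y ∈ {4}; common: ∅.
Collecting: common zeros = {(1, 1)}, so the count is 1.
Comparison with the Bézout bound: 1 ≤ 2 = deg(f)·deg(g), as expected for curves with no common component (the affine F_5-count falls short of the bound because intersections may lie at infinity, over extension fields, or carry multiplicity).


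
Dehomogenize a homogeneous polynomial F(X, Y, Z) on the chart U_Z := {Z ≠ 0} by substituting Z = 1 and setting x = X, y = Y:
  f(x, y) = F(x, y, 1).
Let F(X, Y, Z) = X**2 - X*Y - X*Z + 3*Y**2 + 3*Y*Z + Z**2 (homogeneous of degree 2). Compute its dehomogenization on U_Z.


f(x, y) = x**2 - x*y - x + 3*y**2 + 3*y + 1

On U_Z we set Z = 1. Each monomial c·X^i·Y^j·Z^k in F becomes c·x^i·y^j·1^k = c·x^i·y^j.
Substituting Z = 1: F(X, Y, 1) = x**2 - x*y - x + 3*y**2 + 3*y + 1.
Note: deg(f) ≤ deg(F) = 2; strict inequality happens when F is divisible by Z (lost terms).


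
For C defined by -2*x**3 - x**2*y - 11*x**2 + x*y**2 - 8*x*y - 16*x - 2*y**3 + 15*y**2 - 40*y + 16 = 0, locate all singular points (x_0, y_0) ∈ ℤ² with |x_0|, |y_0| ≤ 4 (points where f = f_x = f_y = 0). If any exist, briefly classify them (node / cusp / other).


Singular points: {(-2, 2)}; classification: node.

Compute partial derivatives:
  f_x = -6*x**2 - 2*x*y - 22*x + y**2 - 8*y - 16.
  f_y = -x**2 + 2*x*y - 8*x - 6*y**2 + 30*y - 40.
Scan x_0 ∈ {−4, ..., 4}. For each x_0, f_y(x_0, y) is a polynomial in y; find its integer roots y ∈ {−4, ..., 4}, then test f_x and f at those candidates.
  x = -4: f_y(-4, y) = -6*y**2 + 22*y - 24; no integer root y with |y| ≤ 4.
  x = -3: f_y(-3, y) = -6*y**2 + 24*y - 25; no integer root y with |y| ≤ 4.
  x = -2: f_y(-2, y) = -6*y**2 + 26*y - 28; vanishes at y ∈ {2}. (-2, 2): f_x = 0, f = 0 — SINGULAR.
  x = -1: f_y(-1, y) = -6*y**2 + 28*y - 33; no integer root y with |y| ≤ 4.
  x = 0: f_y(0, y) = -6*y**2 + 30*y - 40; no integer root y with |y| ≤ 4.
  x = 1: f_y(1, y) = -6*y**2 + 32*y - 49; no integer root y with |y| ≤ 4.
  x = 2: f_y(2, y) = -6*y**2 + 34*y - 60; no integer root y with |y| ≤ 4.
  x = 3: f_y(3, y) = -6*y**2 + 36*y - 73; no integer root y with |y| ≤ 4.
  x = 4: f_y(4, y) = -6*y**2 + 38*y - 88; no integer root y with |y| ≤ 4.
Only singular point on the grid: (-2, 2).
Classify: substitute x = -2 + u, y = 2 + v and expand: f = -2*u**3 - u**2*v - u**2 + u*v**2 - 2*v**3 + v**2.
No constant or linear terms (consistent with a singular point). Quadratic part: -u**2 + v**2. Cubic part: -2*u**3 - u**2*v + u*v**2 - 2*v**3.
The quadratic part v**2 - u**2 = (v − u)(v + u) splits into two distinct linear factors, so there are two distinct tangent lines y − 2 = ±(x − -2) — this is a node (ordinary double point).
Classification: node.


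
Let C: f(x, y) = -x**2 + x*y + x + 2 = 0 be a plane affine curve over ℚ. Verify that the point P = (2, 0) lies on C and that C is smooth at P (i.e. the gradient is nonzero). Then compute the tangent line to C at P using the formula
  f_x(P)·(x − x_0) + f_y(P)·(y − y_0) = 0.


Tangent line at P: -3*x + 2*y + 6 = 0.

Step 1: f(2, 0) = 0, so P lies on C.
Step 2: partial derivatives
  f_x(x, y) = -2*x + y + 1, f_y(x, y) = x.
  f_x(P) = -3, f_y(P) = 2 (gradient nonzero, so P is smooth).
Step 3: tangent line at P: -3·(x − 2) + 2·(y − 0) = 0.
Expanding: -3*x + 2*y + 6 = 0.


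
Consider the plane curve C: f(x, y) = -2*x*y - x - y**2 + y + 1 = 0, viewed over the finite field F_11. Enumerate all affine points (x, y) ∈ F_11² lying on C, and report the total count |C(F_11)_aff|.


Affine F_11-points: {(0, 4), (0, 8), (1, 0), (1, 10), (2, 2), (2, 6), (4, 1), (4, 3), (9, 7), (9, 9)}; count = 10.

For each of the 121 pairs (x, y) ∈ F_11², evaluate f(x, y) mod 11. Record the zeros.
  x = 0: [0↦1, 1↦1, 2↦10, 3↦6, 4↦0, 5↦3, 6↦4, 7↦3, 8↦0, 9↦6, 10↦10]  zeros at y ∈ {4, 8}
  x = 1: [0↦0, 1↦9, 2↦5, 3↦10, 4↦2, 5↦3, 6↦2, 7↦10, 8↦5, 9↦9, 10↦0]  zeros at y ∈ {0, 10}
  x = 2: [0↦10, 1↦6, 2↦0, 3↦3, 4↦4, 5↦3, 6↦0, 7↦6, 8↦10, 9↦1, 10↦1]  zeros at y ∈ {2, 6}
  x = 3: [0↦9, 1↦3, 2↦6, 3↦7, 4↦6, 5↦3, 6↦9, 7↦2, 8↦4, 9↦4, 10↦2]  zeros at y ∈ ∅
  x = 4: [0↦8, 1↦0, 2↦1, 3↦0, 4↦8, 5↦3, 6↦7, 7↦9, 8↦9, 9↦7, 10↦3]  zeros at y ∈ {1, 3}
  x = 5: [0↦7, 1↦8, 2↦7, 3↦4, 4↦10, 5↦3, 6↦5, 7↦5, 8↦3, 9↦10, 10↦4]  zeros at y ∈ ∅
  x = 6: [0↦6, 1↦5, 2↦2, 3↦8, 4↦1, 5↦3, 6↦3, 7↦1, 8↦8, 9↦2, 10↦5]  zeros at y ∈ ∅
  x = 7: [0↦5, 1↦2, 2↦8, 3↦1, 4↦3, 5↦3, 6↦1, 7↦8, 8↦2, 9↦5, 10↦6]  zeros at y ∈ ∅
  x = 8: [0↦4, 1↦10, 2↦3, 3↦5, 4↦5, 5↦3, 6↦10, 7↦4, 8↦7, 9↦8, 10↦7]  zeros at y ∈ ∅
  x = 9: [0↦3, 1↦7, 2↦9, 3↦9, 4↦7, 5↦3, 6↦8, 7↦0, 8↦1, 9↦0, 10↦8]  zeros at y ∈ {7, 9}
  x = 10: [0↦2, 1↦4, 2↦4, 3↦2, 4↦9, 5↦3, 6↦6, 7↦7, 8↦6, 9↦3, 10↦9]  zeros at y ∈ ∅
Collecting zeros: affine points = {(0, 4), (0, 8), (1, 0), (1, 10), (2, 2), (2, 6), (4, 1), (4, 3), (9, 7), (9, 9)}.
Total count |C(F_11)_aff| = 10.


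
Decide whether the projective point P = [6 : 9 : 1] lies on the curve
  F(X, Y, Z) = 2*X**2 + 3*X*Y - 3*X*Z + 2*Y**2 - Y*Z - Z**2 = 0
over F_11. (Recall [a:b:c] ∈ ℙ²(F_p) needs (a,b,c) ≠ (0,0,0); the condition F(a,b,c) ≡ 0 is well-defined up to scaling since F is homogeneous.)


F(6,9,1) ≡ 5 (mod 11); P is NOT on the curve.

Evaluate F(6, 9, 1) term-by-term (mod 11).
  2*X**2 ↦ 2·36·1·1 = 72
  3*X*Y ↦ 3·6·9·1 = 162
  -3*X*Z ↦ -3·6·1·1 = -18
  2*Y**2 ↦ 2·1·81·1 = 162
  -Y*Z ↦ -1·1·9·1 = -9
  -Z**2 ↦ -1·1·1·1 = -1
Sum: F(6, 9, 1) = (72) + (162) + (-18) + (162) + (-9) + (-1) = 368.
Reducing mod 11: 368 ≡ 5 (mod 11).
Since F(a, b, c) ≡ 5 ≠ 0 (mod 11), P does NOT lie on the curve.


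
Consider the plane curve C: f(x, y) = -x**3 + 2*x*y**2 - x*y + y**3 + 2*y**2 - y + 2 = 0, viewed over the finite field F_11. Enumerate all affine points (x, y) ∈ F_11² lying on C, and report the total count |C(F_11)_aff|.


Affine F_11-points: {(0, 3), (1, 4), (2, 3), (3, 7), (4, 6), (7, 0), (8, 10), (9, 3), (10, 2)}; count = 9.

For each of the 121 pairs (x, y) ∈ F_11², evaluate f(x, y) mod 11. Record the zeros.
  x = 0: [0↦2, 1↦4, 2↦5, 3↦0, 4↦6, 5↦7, 6↦9, 7↦7, 8↦7, 9↦4, 10↦4]  zeros at y ∈ {3}
  x = 1: [0↦1, 1↦4, 2↦10, 3↦3, 4↦0, 5↦7, 6↦8, 7↦9, 8↦5, 9↦2, 10↦6]  zeros at y ∈ {4}
  x = 2: [0↦5, 1↦9, 2↦9, 3↦0, 4↦10, 5↦1, 6↦1, 7↦5, 8↦8, 9↦5, 10↦2]  zeros at y ∈ {3}
  x = 3: [0↦8, 1↦2, 2↦7, 3↦7, 4↦8, 5↦5, 6↦4, 7↦0, 8↦10, 9↦7, 10↦8]  zeros at y ∈ {7}
  x = 4: [0↦4, 1↦10, 2↦9, 3↦7, 4↦10, 5↦2, 6↦0, 7↦10, 8↦5, 9↦2, 10↦7]  zeros at y ∈ {6}
  x = 5: [0↦9, 1↦5, 2↦9, 3↦5, 4↦10, 5↦8, 6↦5, 7↦7, 8↦9, 9↦6, 10↦4]  zeros at y ∈ ∅
  x = 6: [0↦6, 1↦3, 2↦1, 3↦6, 4↦2, 5↦6, 6↦2, 7↦7, 8↦5, 9↦2, 10↦4]  zeros at y ∈ ∅
  x = 7: [0↦0, 1↦9, 2↦1, 3↦4, 4↦2, 5↦1, 6↦7, 7↦4, 8↦9, 9↦6, 10↦1]  zeros at y ∈ {0}
  x = 8: [0↦7, 1↦6, 2↦3, 3↦4, 4↦4, 5↦9, 6↦3, 7↦3, 8↦4, 9↦1, 10↦0]  zeros at y ∈ {10}
  x = 9: [0↦10, 1↦10, 2↦1, 3↦0, 4↦2, 5↦2, 6↦6, 7↦9, 8↦6, 9↦3, 10↦6]  zeros at y ∈ {3}
  x = 10: [0↦3, 1↦4, 2↦0, 3↦8, 4↦1, 5↦7, 6↦10, 7↦5, 8↦9, 9↦6, 10↦2]  zeros at y ∈ {2}
Collecting zeros: affine points = {(0, 3), (1, 4), (2, 3), (3, 7), (4, 6), (7, 0), (8, 10), (9, 3), (10, 2)}.
Total count |C(F_11)_aff| = 9.


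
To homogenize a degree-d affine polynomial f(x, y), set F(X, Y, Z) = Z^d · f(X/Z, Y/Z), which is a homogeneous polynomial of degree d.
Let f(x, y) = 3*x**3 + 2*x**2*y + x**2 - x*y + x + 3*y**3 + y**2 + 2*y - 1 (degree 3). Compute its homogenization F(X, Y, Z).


F(X, Y, Z) = 3*X**3 + 2*X**2*Y + X**2*Z - X*Y*Z + X*Z**2 + 3*Y**3 + Y**2*Z + 2*Y*Z**2 - Z**3

deg(f) = 3.
Substitute x = X/Z, y = Y/Z into f, then multiply by Z^3.
  monomial 3·x^3·y^0 ↦ 3·X^3·Y^0·Z^0.
  monomial 2·x^2·y^1 ↦ 2·X^2·Y^1·Z^0.
  monomial 1·x^2·y^0 ↦ 1·X^2·Y^0·Z^1.
  monomial -1·x^1·y^1 ↦ -1·X^1·Y^1·Z^1.
  monomial 1·x^1·y^0 ↦ 1·X^1·Y^0·Z^2.
  monomial 3·x^0·y^3 ↦ 3·X^0·Y^3·Z^0.
  monomial 1·x^0·y^2 ↦ 1·X^0·Y^2·Z^1.
  monomial 2·x^0·y^1 ↦ 2·X^0·Y^1·Z^2.
  monomial -1·x^0·y^0 ↦ -1·X^0·Y^0·Z^3.
Collecting: F(X, Y, Z) = 3*X**3 + 2*X**2*Y + X**2*Z - X*Y*Z + X*Z**2 + 3*Y**3 + Y**2*Z + 2*Y*Z**2 - Z**3.


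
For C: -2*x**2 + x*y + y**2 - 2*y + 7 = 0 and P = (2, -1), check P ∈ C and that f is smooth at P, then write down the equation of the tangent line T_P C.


Tangent line at P: -9*x - 2*y + 16 = 0.

Step 1: f(2, -1) = 0, so P lies on C.
Step 2: partial derivatives
  f_x(x, y) = -4*x + y, f_y(x, y) = x + 2*y - 2.
  f_x(P) = -9, f_y(P) = -2 (gradient nonzero, so P is smooth).
Step 3: tangent line at P: -9·(x − 2) + -2·(y − -1) = 0.
Expanding: -9*x - 2*y + 16 = 0.


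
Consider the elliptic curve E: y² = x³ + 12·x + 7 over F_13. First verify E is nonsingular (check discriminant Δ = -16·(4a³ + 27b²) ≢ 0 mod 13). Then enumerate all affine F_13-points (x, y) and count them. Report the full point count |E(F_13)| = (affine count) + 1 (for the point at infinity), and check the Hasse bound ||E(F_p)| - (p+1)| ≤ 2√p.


Affine points = {(2, 0), (5, 6), (5, 7), (6, 3), (6, 10), (8, 2), (8, 11), (9, 5), (9, 8), (10, 3), (10, 10), (11, 1), (11, 12)}; affine count = 13; |E(F_13)| = 14.

Discriminant check: Δ ∝ 4a³ + 27b² = 4·12³ + 27·7² = 4·1728 + 27·49 ≡ 6 (mod 13). Nonzero ⇒ E is nonsingular.
For each x ∈ F_13, compute rhs = x³ + 12·x + 7 mod 13, then count y ∈ F_13 with y² ≡ rhs.
  x = 0: rhs = 7, matching y values: none (0 points).
  x = 1: rhs = 7, matching y values: none (0 points).
  x = 2: rhs = 0, matching y values: 0 (1 points).
  x = 3: rhs = 5, matching y values: none (0 points).
  x = 4: rhs = 2, matching y values: none (0 points).
  x = 5: rhs = 10, matching y values: 6, 7 (2 points).
  x = 6: rhs = 9, matching y values: 3, 10 (2 points).
  x = 7: rhs = 5, matching y values: none (0 points).
  x = 8: rhs = 4, matching y values: 2, 11 (2 points).
  x = 9: rhs = 12, matching y values: 5, 8 (2 points).
  x = 10: rhs = 9, matching y values: 3, 10 (2 points).
  x = 11: rhs = 1, matching y values: 1, 12 (2 points).
  x = 12: rhs = 7, matching y values: none (0 points).
Total affine count: 13.
Full point count |E(F_13)| = 13 + 1 = 14.
Hasse bound: |14 − (13+1)| = |0| = 0 ≤ 2√13 ≈ 7.2111 ✓.


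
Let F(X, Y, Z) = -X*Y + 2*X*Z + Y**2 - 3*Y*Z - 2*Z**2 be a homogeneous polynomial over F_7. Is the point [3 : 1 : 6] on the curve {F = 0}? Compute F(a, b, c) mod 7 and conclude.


F(3,1,6) ≡ 0 (mod 7); P is on the curve.

Evaluate F(3, 1, 6) term-by-term (mod 7).
  -X*Y ↦ -1·3·1·1 = -3
  2*X*Z ↦ 2·3·1·6 = 36
  Y**2 ↦ 1·1·1·1 = 1
  -3*Y*Z ↦ -3·1·1·6 = -18
  -2*Z**2 ↦ -2·1·1·36 = -72
Sum: F(3, 1, 6) = (-3) + (36) + (1) + (-18) + (-72) = -56.
Reducing mod 7: -56 ≡ 0 (mod 7).
Since F(a, b, c) ≡ 0 (mod 7), P lies on the curve.


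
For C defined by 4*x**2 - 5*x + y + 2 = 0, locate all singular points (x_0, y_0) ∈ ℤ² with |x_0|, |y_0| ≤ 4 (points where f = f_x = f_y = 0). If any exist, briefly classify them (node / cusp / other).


No singular points in the scanned grid; C is smooth there.

Compute partial derivatives:
  f_x = 8*x - 5.
  f_y = 1.
f_y = 1 is a nonzero constant, so f_y never vanishes: no point (x, y) can satisfy f = f_x = f_y = 0. In particular no (x, y) ∈ {−4, ..., 4}² is singular; the curve is smooth.


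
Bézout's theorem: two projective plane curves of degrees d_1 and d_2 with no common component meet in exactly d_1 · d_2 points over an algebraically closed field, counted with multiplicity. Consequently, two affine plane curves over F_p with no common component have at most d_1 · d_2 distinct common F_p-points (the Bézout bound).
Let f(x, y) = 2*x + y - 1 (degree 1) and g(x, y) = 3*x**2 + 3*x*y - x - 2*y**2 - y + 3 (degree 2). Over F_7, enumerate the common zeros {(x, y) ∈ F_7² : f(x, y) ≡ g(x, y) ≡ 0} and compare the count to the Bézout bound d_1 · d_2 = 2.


Common zeros: {(0, 1), (3, 2)}; count = 2; Bézout bound = 2.

deg(f) = 1, deg(g) = 2, so Bézout bound = 2.
Scan x ∈ F_7. For each x, list the y ∈ F_7 with f(x, y) ≡ 0 and those with g(x, y) ≡ 0 (mod 7); the common zeros in that column are the intersection.
  x = 0: f ≡ 0 at y ∈ {1}; g ≡ 0 at y ∈ {1, 2}; common: {1}.
  x = 1: f ≡ 0 at y ∈ {6}; g ≡ 0 at y ∈ {3, 5}; common: ∅.
  x = 2: f ≡ 0 at y ∈ {4}; g ≡ 0 at y ∈ ∅; common: ∅.
  x = 3: f ≡ 0 at y ∈ {2}; g ≡ 0 at y ∈ {2}; common: {2}.
  x = 4: f ≡ 0 at y ∈ {0}; g ≡ 0 at y ∈ {1}; common: ∅.
  x = 5: f ≡ 0 at y ∈ {5}; g ≡ 0 at y ∈ ∅; common: ∅.
  x = 6: f ≡ 0 at y ∈ {3}; g ≡ 0 at y ∈ {0, 5}; common: ∅.
Collecting: common zeros = {(0, 1), (3, 2)}, so the count is 2.
Comparison with the Bézout bound: 2 ≤ 2 = deg(f)·deg(g), as expected for curves with no common component (the bound is attained).


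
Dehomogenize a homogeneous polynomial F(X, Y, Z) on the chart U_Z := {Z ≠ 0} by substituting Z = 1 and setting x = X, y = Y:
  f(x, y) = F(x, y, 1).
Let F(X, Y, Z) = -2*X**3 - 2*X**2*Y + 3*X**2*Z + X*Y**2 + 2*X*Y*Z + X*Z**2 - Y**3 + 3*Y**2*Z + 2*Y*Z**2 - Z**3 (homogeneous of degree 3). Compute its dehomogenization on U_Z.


f(x, y) = -2*x**3 - 2*x**2*y + 3*x**2 + x*y**2 + 2*x*y + x - y**3 + 3*y**2 + 2*y - 1

On U_Z we set Z = 1. Each monomial c·X^i·Y^j·Z^k in F becomes c·x^i·y^j·1^k = c·x^i·y^j.
Substituting Z = 1: F(X, Y, 1) = -2*x**3 - 2*x**2*y + 3*x**2 + x*y**2 + 2*x*y + x - y**3 + 3*y**2 + 2*y - 1.
Note: deg(f) ≤ deg(F) = 3; strict inequality happens when F is divisible by Z (lost terms).


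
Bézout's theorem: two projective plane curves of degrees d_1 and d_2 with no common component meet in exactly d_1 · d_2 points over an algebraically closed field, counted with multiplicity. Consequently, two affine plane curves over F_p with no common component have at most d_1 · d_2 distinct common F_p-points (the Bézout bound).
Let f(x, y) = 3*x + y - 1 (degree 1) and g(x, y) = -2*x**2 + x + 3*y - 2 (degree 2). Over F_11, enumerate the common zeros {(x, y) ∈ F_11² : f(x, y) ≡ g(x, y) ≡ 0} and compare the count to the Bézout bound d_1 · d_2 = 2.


Common zeros: ∅; count = 0; Bézout bound = 2.

deg(f) = 1, deg(g) = 2, so Bézout bound = 2.
Scan x ∈ F_11. For each x, list the y ∈ F_11 with f(x, y) ≡ 0 and those with g(x, y) ≡ 0 (mod 11); the common zeros in that column are the intersection.
  x = 0: f ≡ 0 at y ∈ {1}; g ≡ 0 at y ∈ {8}; common: ∅.
  x = 1: f ≡ 0 at y ∈ {9}; g ≡ 0 at y ∈ {1}; common: ∅.
  x = 2: f ≡ 0 at y ∈ {6}; g ≡ 0 at y ∈ {10}; common: ∅.
  x = 3: f ≡ 0 at y ∈ {3}; g ≡ 0 at y ∈ {2}; common: ∅.
  x = 4: f ≡ 0 at y ∈ {0}; g ≡ 0 at y ∈ {10}; common: ∅.
  x = 5: f ≡ 0 at y ∈ {8}; g ≡ 0 at y ∈ {1}; common: ∅.
  x = 6: f ≡ 0 at y ∈ {5}; g ≡ 0 at y ∈ {8}; common: ∅.
  x = 7: f ≡ 0 at y ∈ {2}; g ≡ 0 at y ∈ {9}; common: ∅.
  x = 8: f ≡ 0 at y ∈ {10}; g ≡ 0 at y ∈ {4}; common: ∅.
  x = 9: f ≡ 0 at y ∈ {7}; g ≡ 0 at y ∈ {4}; common: ∅.
  x = 10: f ≡ 0 at y ∈ {4}; g ≡ 0 at y ∈ {9}; common: ∅.
Collecting: common zeros = ∅, so the count is 0.
Comparison with the Bézout bound: 0 ≤ 2 = deg(f)·deg(g), as expected for curves with no common component (the affine F_11-count falls short of the bound because intersections may lie at infinity, over extension fields, or carry multiplicity).


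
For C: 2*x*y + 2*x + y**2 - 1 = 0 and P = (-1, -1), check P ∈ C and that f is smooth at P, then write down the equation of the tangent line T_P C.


Tangent line at P: -4*y - 4 = 0.

Step 1: f(-1, -1) = 0, so P lies on C.
Step 2: partial derivatives
  f_x(x, y) = 2*y + 2, f_y(x, y) = 2*x + 2*y.
  f_x(P) = 0, f_y(P) = -4 (gradient nonzero, so P is smooth).
Step 3: tangent line at P: 0·(x − -1) + -4·(y − -1) = 0.
Expanding: -4*y - 4 = 0.


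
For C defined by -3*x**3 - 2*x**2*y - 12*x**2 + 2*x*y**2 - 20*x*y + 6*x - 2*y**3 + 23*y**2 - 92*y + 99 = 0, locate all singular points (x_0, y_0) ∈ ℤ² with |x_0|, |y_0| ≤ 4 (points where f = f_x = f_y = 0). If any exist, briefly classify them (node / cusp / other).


Singular points: {(-2, 3)}; classification: cusp.

Compute partial derivatives:
  f_x = -9*x**2 - 4*x*y - 24*x + 2*y**2 - 20*y + 6.
  f_y = -2*x**2 + 4*x*y - 20*x - 6*y**2 + 46*y - 92.
Scan x_0 ∈ {−4, ..., 4}. For each x_0, f_y(x_0, y) is a polynomial in y; find its integer roots y ∈ {−4, ..., 4}, then test f_x and f at those candidates.
  x = -4: f_y(-4, y) = -6*y**2 + 30*y - 44; no integer root y with |y| ≤ 4.
  x = -3: f_y(-3, y) = -6*y**2 + 34*y - 50; no integer root y with |y| ≤ 4.
  x = -2: f_y(-2, y) = -6*y**2 + 38*y - 60; vanishes at y ∈ {3}. (-2, 3): f_x = 0, f = 0 — SINGULAR.
  x = -1: f_y(-1, y) = -6*y**2 + 42*y - 74; no integer root y with |y| ≤ 4.
  x = 0: f_y(0, y) = -6*y**2 + 46*y - 92; no integer root y with |y| ≤ 4.
  x = 1: f_y(1, y) = -6*y**2 + 50*y - 114; no integer root y with |y| ≤ 4.
  x = 2: f_y(2, y) = -6*y**2 + 54*y - 140; no integer root y with |y| ≤ 4.
  x = 3: f_y(3, y) = -6*y**2 + 58*y - 170; no integer root y with |y| ≤ 4.
  x = 4: f_y(4, y) = -6*y**2 + 62*y - 204; no integer root y with |y| ≤ 4.
Only singular point on the grid: (-2, 3).
Classify: substitute x = -2 + u, y = 3 + v and expand: f = -3*u**3 - 2*u**2*v + 2*u*v**2 - 2*v**3 + v**2.
No constant or linear terms (consistent with a singular point). Quadratic part: v**2. Cubic part: -3*u**3 - 2*u**2*v + 2*u*v**2 - 2*v**3.
The quadratic part v**2 is a perfect square, so there is a single (double) tangent line v = 0, i.e. y = 3. Restricting the cubic part to that line (v = 0) leaves -3*u**3 ≠ 0, so f is not divisible by v and the branch is v² ≈ 3*u**3 to lowest order — this is a cusp.
Classification: cusp.


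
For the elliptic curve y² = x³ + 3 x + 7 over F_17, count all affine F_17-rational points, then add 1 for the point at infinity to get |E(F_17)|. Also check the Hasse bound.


Affine points = {(2, 2), (2, 15), (3, 3), (3, 14), (4, 7), (4, 10), (8, 4), (8, 13), (9, 7), (9, 10), (10, 0), (13, 4), (13, 13)}; affine count = 13; |E(F_17)| = 14.

Discriminant check: Δ ∝ 4a³ + 27b² = 4·3³ + 27·7² = 4·27 + 27·49 ≡ 3 (mod 17). Nonzero ⇒ E is nonsingular.
For each x ∈ F_17, compute rhs = x³ + 3·x + 7 mod 17, then count y ∈ F_17 with y² ≡ rhs.
  x = 0: rhs = 7, matching y values: none (0 points).
  x = 1: rhs = 11, matching y values: none (0 points).
  x = 2: rhs = 4, matching y values: 2, 15 (2 points).
  x = 3: rhs = 9, matching y values: 3, 14 (2 points).
  x = 4: rhs = 15, matching y values: 7, 10 (2 points).
  x = 5: rhs = 11, matching y values: none (0 points).
  x = 6: rhs = 3, matching y values: none (0 points).
  x = 7: rhs = 14, matching y values: none (0 points).
  x = 8: rhs = 16, matching y values: 4, 13 (2 points).
  x = 9: rhs = 15, matching y values: 7, 10 (2 points).
  x = 10: rhs = 0, matching y values: 0 (1 points).
  x = 11: rhs = 11, matching y values: none (0 points).
  x = 12: rhs = 3, matching y values: none (0 points).
  x = 13: rhs = 16, matching y values: 4, 13 (2 points).
  x = 14: rhs = 5, matching y values: none (0 points).
  x = 15: rhs = 10, matching y values: none (0 points).
  x = 16: rhs = 3, matching y values: none (0 points).
Total affine count: 13.
Full point count |E(F_17)| = 13 + 1 = 14.
Hasse bound: |14 − (17+1)| = |-4| = 4 ≤ 2√17 ≈ 8.2462 ✓.


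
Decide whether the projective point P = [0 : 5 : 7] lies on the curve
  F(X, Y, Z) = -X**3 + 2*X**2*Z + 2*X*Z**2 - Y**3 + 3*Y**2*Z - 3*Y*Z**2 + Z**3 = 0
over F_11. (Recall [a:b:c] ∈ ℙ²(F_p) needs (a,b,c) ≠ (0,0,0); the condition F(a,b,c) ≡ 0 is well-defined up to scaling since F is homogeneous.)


F(0,5,7) ≡ 8 (mod 11); P is NOT on the curve.

Evaluate F(0, 5, 7) term-by-term (mod 11).
  -X**3 ↦ -1·0·1·1 = 0
  2*X**2*Z ↦ 2·0·1·7 = 0
  2*X*Z**2 ↦ 2·0·1·49 = 0
  -Y**3 ↦ -1·1·125·1 = -125
  3*Y**2*Z ↦ 3·1·25·7 = 525
  -3*Y*Z**2 ↦ -3·1·5·49 = -735
  Z**3 ↦ 1·1·1·343 = 343
Sum: F(0, 5, 7) = (0) + (0) + (0) + (-125) + (525) + (-735) + (343) = 8.
Reducing mod 11: 8 ≡ 8 (mod 11).
Since F(a, b, c) ≡ 8 ≠ 0 (mod 11), P does NOT lie on the curve.


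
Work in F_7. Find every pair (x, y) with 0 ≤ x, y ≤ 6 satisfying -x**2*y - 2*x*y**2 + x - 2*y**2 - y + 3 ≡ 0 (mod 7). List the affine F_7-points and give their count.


Affine F_7-points: {(0, 1), (0, 2), (4, 0), (4, 6), (6, 1)}; count = 5.

For each of the 49 pairs (x, y) ∈ F_7², evaluate f(x, y) mod 7. Record the zeros.
  x = 0: [0↦3, 1↦0, 2↦0, 3↦3, 4↦2, 5↦4, 6↦2]  zeros at y ∈ {1, 2}
  x = 1: [0↦4, 1↦5, 2↦5, 3↦4, 4↦2, 5↦6, 6↦2]  zeros at y ∈ ∅
  x = 2: [0↦5, 1↦1, 2↦6, 3↦6, 4↦1, 5↦5, 6↦4]  zeros at y ∈ ∅
  x = 3: [0↦6, 1↦2, 2↦3, 3↦2, 4↦6, 5↦1, 6↦1]  zeros at y ∈ ∅
  x = 4: [0↦0, 1↦1, 2↦3, 3↦6, 4↦3, 5↦1, 6↦0]  zeros at y ∈ {0, 6}
  x = 5: [0↦1, 1↦5, 2↦6, 3↦4, 4↦6, 5↦5, 6↦1]  zeros at y ∈ ∅
  x = 6: [0↦2, 1↦0, 2↦5, 3↦3, 4↦1, 5↦6, 6↦4]  zeros at y ∈ {1}
Collecting zeros: affine points = {(0, 1), (0, 2), (4, 0), (4, 6), (6, 1)}.
Total count |C(F_7)_aff| = 5.
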